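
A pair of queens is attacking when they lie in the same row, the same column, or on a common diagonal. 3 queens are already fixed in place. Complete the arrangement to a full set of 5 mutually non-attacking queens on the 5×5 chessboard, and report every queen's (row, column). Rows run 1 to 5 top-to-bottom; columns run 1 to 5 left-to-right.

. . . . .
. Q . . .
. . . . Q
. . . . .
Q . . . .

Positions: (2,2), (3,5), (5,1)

(1,4) (2,2) (3,5) (4,3) (5,1)

Row 1: attacked by (2,2)→{1,2,3}; (3,5)→{3,5}; (5,1)→{1,5}. Safe: 4. Place at column 4.
Row 4: attacked by (1,4)→{1,4}; (2,2)→{2,4}; (3,5)→{4,5}; (5,1)→{1,2}. Safe: 3. Place at column 3.
Columns [4, 2, 5, 3, 1], r−c [-3, 0, -2, 1, 4], r+c [5, 4, 8, 7, 6] are all distinct, so no two queens attack.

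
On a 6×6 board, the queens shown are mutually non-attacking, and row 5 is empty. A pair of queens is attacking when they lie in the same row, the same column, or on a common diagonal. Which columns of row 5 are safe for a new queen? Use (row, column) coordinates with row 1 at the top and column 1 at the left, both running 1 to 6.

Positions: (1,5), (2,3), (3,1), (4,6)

columns 2, 4

(1,5) attacks row 5 at column 5 and diagonals 1.
(2,3) attacks row 5 at column 3 and diagonals 6.
(3,1) attacks row 5 at column 1 and diagonals 3.
(4,6) attacks row 5 at column 6 and diagonals 5.
Attacked columns: {1, 3, 5, 6}. Safe: {2, 4}.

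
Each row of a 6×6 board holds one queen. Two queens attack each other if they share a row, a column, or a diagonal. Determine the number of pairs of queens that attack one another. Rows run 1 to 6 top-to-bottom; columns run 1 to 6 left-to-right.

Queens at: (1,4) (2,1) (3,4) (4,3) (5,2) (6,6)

Same column: (1,4)–(3,4) (column 4).
Same diagonal: (2,1)–(4,3) (|2−4| = |1−3| = 2); (3,4)–(4,3) (|3−4| = |4−3| = 1); (3,4)–(5,2) (|3−5| = |4−2| = 2); (4,3)–(5,2) (|4−5| = |3−2| = 1).
Total attacking pairs: 5.

5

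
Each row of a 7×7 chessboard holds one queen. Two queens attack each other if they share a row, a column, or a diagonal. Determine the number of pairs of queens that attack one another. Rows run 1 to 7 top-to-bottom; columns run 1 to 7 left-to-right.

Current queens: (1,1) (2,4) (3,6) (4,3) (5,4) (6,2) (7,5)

3

Same column: (2,4)–(5,4) (column 4).
Same diagonal: (3,6)–(5,4) (|3−5| = |6−4| = 2); (4,3)–(5,4) (|4−5| = |3−4| = 1).
Total attacking pairs: 3.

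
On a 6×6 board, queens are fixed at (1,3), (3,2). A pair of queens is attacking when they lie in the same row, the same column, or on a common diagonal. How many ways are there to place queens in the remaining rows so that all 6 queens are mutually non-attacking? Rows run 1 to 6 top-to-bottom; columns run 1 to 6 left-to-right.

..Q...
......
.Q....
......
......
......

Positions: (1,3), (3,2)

1

Branch on row 2: col 5 → 0; col 6 → 1.
Sum: 0 + 1 = 1.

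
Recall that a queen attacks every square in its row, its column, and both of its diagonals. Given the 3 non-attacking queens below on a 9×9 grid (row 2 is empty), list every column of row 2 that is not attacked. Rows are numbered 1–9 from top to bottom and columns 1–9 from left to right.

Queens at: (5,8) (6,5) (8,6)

(5,8) attacks row 2 at column 8 and diagonals 5.
(6,5) attacks row 2 at column 5 and diagonals 1, 9.
(8,6) attacks row 2 at column 6.
Attacked columns: {1, 5, 6, 8, 9}. Safe: {2, 3, 4, 7}.

columns 2, 3, 4, 7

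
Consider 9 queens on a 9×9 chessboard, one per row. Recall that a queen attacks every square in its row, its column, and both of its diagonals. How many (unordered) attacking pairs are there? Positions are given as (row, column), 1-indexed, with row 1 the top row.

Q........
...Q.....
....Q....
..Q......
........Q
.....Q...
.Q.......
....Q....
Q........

Same column: (1,1)–(9,1) (column 1); (3,5)–(8,5) (column 5).
Same diagonal: (1,1)–(6,6) (|1−6| = |1−6| = 5); (2,4)–(3,5) (|2−3| = |4−5| = 1).
Total attacking pairs: 4.

4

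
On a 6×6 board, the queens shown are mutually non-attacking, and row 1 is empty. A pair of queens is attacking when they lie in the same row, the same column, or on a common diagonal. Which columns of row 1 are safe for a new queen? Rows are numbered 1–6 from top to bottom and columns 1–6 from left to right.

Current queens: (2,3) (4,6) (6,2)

(2,3) attacks row 1 at column 3 and diagonals 2, 4.
(4,6) attacks row 1 at column 6 and diagonals 3.
(6,2) attacks row 1 at column 2.
Attacked columns: {2, 3, 4, 6}. Safe: {1, 5}.

columns 1, 5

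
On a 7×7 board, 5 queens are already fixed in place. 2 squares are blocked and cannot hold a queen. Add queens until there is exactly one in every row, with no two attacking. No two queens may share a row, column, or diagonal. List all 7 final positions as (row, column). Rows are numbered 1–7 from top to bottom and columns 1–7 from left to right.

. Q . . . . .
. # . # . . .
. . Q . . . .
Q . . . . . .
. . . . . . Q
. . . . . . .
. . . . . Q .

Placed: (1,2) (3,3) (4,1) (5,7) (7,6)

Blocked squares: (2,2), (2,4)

Row 2: attacked by (1,2)→{1,2,3}; (3,3)→{2,3,4}; (4,1)→{1,3}; (5,7)→{4,7}; (7,6)→{1,6}. Blocked: 2,4. Safe: 5. Place at column 5.
Row 6: attacked by (1,2)→{2,7}; (2,5)→{1,5}; (3,3)→{3,6}; (4,1)→{1,3}; (5,7)→{6,7}; (7,6)→{5,6,7}. Safe: 4. Place at column 4.
Columns [2, 5, 3, 1, 7, 4, 6], r−c [-1, -3, 0, 3, -2, 2, 1], r+c [3, 7, 6, 5, 12, 10, 13] are all distinct, so no two queens attack.

(1,2) (2,5) (3,3) (4,1) (5,7) (6,4) (7,6)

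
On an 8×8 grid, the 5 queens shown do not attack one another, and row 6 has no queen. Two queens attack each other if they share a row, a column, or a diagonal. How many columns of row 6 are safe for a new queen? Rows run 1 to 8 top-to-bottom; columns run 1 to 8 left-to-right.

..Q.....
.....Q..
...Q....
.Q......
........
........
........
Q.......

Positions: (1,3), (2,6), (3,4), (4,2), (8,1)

1

(1,3) attacks row 6 at column 3 and diagonals 8.
(2,6) attacks row 6 at column 6 and diagonals 2.
(3,4) attacks row 6 at column 4 and diagonals 1, 7.
(4,2) attacks row 6 at column 2 and diagonals 4.
(8,1) attacks row 6 at column 1 and diagonals 3.
Attacked columns: {1, 2, 3, 4, 6, 7, 8}. Safe: {5}.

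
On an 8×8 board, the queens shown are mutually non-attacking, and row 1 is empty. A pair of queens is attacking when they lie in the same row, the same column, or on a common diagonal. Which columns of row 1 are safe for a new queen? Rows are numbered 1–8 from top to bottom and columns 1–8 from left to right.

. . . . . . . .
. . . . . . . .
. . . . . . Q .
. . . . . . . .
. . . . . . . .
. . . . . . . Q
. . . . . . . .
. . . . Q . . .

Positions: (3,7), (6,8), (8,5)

columns 1, 2, 4, 6

(3,7) attacks row 1 at column 7 and diagonals 5.
(6,8) attacks row 1 at column 8 and diagonals 3.
(8,5) attacks row 1 at column 5.
Attacked columns: {3, 5, 7, 8}. Safe: {1, 2, 4, 6}.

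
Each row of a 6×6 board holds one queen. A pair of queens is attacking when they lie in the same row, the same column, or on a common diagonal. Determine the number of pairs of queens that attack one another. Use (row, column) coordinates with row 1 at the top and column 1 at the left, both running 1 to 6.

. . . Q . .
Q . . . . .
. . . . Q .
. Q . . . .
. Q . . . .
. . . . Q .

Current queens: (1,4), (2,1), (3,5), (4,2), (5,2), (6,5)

Same column: (3,5)–(6,5) (column 5); (4,2)–(5,2) (column 2).
Same diagonal: (2,1)–(6,5) (|2−6| = |1−5| = 4).
Total attacking pairs: 3.

3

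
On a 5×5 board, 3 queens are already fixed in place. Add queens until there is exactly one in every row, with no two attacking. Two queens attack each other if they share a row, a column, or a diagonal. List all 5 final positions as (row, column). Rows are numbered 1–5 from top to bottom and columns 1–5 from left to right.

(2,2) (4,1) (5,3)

Row 1: attacked by (2,2)→{1,2,3}; (4,1)→{1,4}; (5,3)→{3}. Safe: 5. Place at column 5.
Row 3: attacked by (1,5)→{3,5}; (2,2)→{1,2,3}; (4,1)→{1,2}; (5,3)→{1,3,5}. Safe: 4. Place at column 4.
Columns [5, 2, 4, 1, 3], r−c [-4, 0, -1, 3, 2], r+c [6, 4, 7, 5, 8] are all distinct, so no two queens attack.

(1,5) (2,2) (3,4) (4,1) (5,3)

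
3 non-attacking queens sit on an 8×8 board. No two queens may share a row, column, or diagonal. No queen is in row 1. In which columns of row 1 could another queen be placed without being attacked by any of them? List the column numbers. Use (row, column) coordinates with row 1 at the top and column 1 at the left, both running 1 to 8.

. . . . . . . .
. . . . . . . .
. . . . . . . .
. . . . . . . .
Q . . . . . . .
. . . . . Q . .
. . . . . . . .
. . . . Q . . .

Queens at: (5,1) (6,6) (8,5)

(5,1) attacks row 1 at column 1 and diagonals 5.
(6,6) attacks row 1 at column 6 and diagonals 1.
(8,5) attacks row 1 at column 5.
Attacked columns: {1, 5, 6}. Safe: {2, 3, 4, 7, 8}.

columns 2, 3, 4, 7, 8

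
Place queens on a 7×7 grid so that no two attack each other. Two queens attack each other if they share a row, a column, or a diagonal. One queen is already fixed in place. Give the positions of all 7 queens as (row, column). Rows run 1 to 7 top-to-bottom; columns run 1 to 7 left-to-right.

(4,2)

(1,1) (2,6) (3,4) (4,2) (5,7) (6,5) (7,3)

Row 1: attacked by (4,2)→{2,5}. Safe: 1, 3, 4, 6, 7. Place at column 1.
Row 2: attacked by (1,1)→{1,2}; (4,2)→{2,4}. Safe: 3, 5, 6, 7. Place at column 6.
Row 3: attacked by (1,1)→{1,3}; (2,6)→{5,6,7}; (4,2)→{1,2,3}. Safe: 4. Place at column 4.
Row 5: attacked by (1,1)→{1,5}; (2,6)→{3,6}; (3,4)→{2,4,6}; (4,2)→{1,2,3}. Safe: 7. Place at column 7.
Row 6: attacked by (1,1)→{1,6}; (2,6)→{2,6}; (3,4)→{1,4,7}; (4,2)→{2,4}; (5,7)→{6,7}. Safe: 3, 5. Place at column 5.
Row 7: attacked by (1,1)→{1,7}; (2,6)→{1,6}; (3,4)→{4}; (4,2)→{2,5}; (5,7)→{5,7}; (6,5)→{4,5,6}. Safe: 3. Place at column 3.
Columns [1, 6, 4, 2, 7, 5, 3], r−c [0, -4, -1, 2, -2, 1, 4], r+c [2, 8, 7, 6, 12, 11, 10] are all distinct, so no two queens attack.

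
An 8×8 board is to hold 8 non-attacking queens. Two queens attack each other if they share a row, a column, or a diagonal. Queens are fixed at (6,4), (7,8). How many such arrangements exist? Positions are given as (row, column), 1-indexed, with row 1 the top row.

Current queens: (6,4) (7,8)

3

Branch on row 1: col 1 → 0; col 3 → 1; col 5 → 1; col 6 → 0; col 7 → 1.
Sum: 0 + 1 + 1 + 0 + 1 = 3.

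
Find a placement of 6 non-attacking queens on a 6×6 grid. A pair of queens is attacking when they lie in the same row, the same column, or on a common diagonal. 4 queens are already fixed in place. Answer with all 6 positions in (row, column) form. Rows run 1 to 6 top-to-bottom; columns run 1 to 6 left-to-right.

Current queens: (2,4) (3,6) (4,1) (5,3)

Row 1: attacked by (2,4)→{3,4,5}; (3,6)→{4,6}; (4,1)→{1,4}; (5,3)→{3}. Safe: 2. Place at column 2.
Row 6: attacked by (1,2)→{2}; (2,4)→{4}; (3,6)→{3,6}; (4,1)→{1,3}; (5,3)→{2,3,4}. Safe: 5. Place at column 5.
Columns [2, 4, 6, 1, 3, 5], r−c [-1, -2, -3, 3, 2, 1], r+c [3, 6, 9, 5, 8, 11] are all distinct, so no two queens attack.

(1,2) (2,4) (3,6) (4,1) (5,3) (6,5)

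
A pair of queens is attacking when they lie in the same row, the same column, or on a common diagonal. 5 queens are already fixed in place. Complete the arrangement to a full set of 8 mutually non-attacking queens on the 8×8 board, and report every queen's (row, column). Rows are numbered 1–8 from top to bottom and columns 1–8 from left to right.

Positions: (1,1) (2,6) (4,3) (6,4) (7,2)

Row 3: attacked by (1,1)→{1,3}; (2,6)→{5,6,7}; (4,3)→{2,3,4}; (6,4)→{1,4,7}; (7,2)→{2,6}. Safe: 8. Place at column 8.
Row 5: attacked by (1,1)→{1,5}; (2,6)→{3,6}; (3,8)→{6,8}; (4,3)→{2,3,4}; (6,4)→{3,4,5}; (7,2)→{2,4}. Safe: 7. Place at column 7.
Row 8: attacked by (1,1)→{1,8}; (2,6)→{6}; (3,8)→{3,8}; (4,3)→{3,7}; (5,7)→{4,7}; (6,4)→{2,4,6}; (7,2)→{1,2,3}. Safe: 5. Place at column 5.
Columns [1, 6, 8, 3, 7, 4, 2, 5], r−c [0, -4, -5, 1, -2, 2, 5, 3], r+c [2, 8, 11, 7, 12, 10, 9, 13] are all distinct, so no two queens attack.

(1,1) (2,6) (3,8) (4,3) (5,7) (6,4) (7,2) (8,5)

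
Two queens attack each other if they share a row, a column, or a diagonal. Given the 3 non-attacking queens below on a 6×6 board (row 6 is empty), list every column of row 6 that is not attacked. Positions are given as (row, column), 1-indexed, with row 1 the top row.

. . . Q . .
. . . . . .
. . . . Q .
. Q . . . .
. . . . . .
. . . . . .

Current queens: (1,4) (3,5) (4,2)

(1,4) attacks row 6 at column 4.
(3,5) attacks row 6 at column 5 and diagonals 2.
(4,2) attacks row 6 at column 2 and diagonals 4.
Attacked columns: {2, 4, 5}. Safe: {1, 3, 6}.

columns 1, 3, 6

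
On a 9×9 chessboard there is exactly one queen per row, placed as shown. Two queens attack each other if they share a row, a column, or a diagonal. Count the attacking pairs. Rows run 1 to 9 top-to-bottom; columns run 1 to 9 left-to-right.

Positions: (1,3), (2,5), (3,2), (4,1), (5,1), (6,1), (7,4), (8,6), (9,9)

Same column: (4,1)–(5,1) (column 1); (4,1)–(6,1) (column 1); (5,1)–(6,1) (column 1).
Same diagonal: (2,5)–(6,1) (|2−6| = |5−1| = 4); (3,2)–(4,1) (|3−4| = |2−1| = 1); (4,1)–(7,4) (|4−7| = |1−4| = 3).
Total attacking pairs: 6.

6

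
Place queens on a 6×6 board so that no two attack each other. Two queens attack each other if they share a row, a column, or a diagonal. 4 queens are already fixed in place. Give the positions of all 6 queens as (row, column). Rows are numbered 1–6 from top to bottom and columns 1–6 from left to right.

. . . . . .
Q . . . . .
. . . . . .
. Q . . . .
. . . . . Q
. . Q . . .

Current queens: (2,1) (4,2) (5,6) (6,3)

Row 1: attacked by (2,1)→{1,2}; (4,2)→{2,5}; (5,6)→{2,6}; (6,3)→{3}. Safe: 4. Place at column 4.
Row 3: attacked by (1,4)→{2,4,6}; (2,1)→{1,2}; (4,2)→{1,2,3}; (5,6)→{4,6}; (6,3)→{3,6}. Safe: 5. Place at column 5.
Columns [4, 1, 5, 2, 6, 3], r−c [-3, 1, -2, 2, -1, 3], r+c [5, 3, 8, 6, 11, 9] are all distinct, so no two queens attack.

(1,4) (2,1) (3,5) (4,2) (5,6) (6,3)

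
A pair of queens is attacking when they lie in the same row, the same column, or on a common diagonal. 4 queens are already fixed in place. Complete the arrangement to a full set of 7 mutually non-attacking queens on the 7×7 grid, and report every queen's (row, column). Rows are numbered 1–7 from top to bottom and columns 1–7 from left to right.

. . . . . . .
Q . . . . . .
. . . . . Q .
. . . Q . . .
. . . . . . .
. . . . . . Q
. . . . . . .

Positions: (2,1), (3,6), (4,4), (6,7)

(1,3) (2,1) (3,6) (4,4) (5,2) (6,7) (7,5)

Row 1: attacked by (2,1)→{1,2}; (3,6)→{4,6}; (4,4)→{1,4,7}; (6,7)→{2,7}. Safe: 3, 5. Place at column 3.
Row 5: attacked by (1,3)→{3,7}; (2,1)→{1,4}; (3,6)→{4,6}; (4,4)→{3,4,5}; (6,7)→{6,7}. Safe: 2. Place at column 2.
Row 7: attacked by (1,3)→{3}; (2,1)→{1,6}; (3,6)→{2,6}; (4,4)→{1,4,7}; (5,2)→{2,4}; (6,7)→{6,7}. Safe: 5. Place at column 5.
Columns [3, 1, 6, 4, 2, 7, 5], r−c [-2, 1, -3, 0, 3, -1, 2], r+c [4, 3, 9, 8, 7, 13, 12] are all distinct, so no two queens attack.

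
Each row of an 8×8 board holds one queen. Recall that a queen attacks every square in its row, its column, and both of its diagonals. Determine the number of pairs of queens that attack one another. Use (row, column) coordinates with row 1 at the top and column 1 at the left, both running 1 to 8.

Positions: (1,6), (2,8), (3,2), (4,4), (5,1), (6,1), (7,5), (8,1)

Same column: (5,1)–(6,1) (column 1); (5,1)–(8,1) (column 1); (6,1)–(8,1) (column 1).
Same diagonal: (1,6)–(6,1) (|1−6| = |6−1| = 5).
Total attacking pairs: 4.

4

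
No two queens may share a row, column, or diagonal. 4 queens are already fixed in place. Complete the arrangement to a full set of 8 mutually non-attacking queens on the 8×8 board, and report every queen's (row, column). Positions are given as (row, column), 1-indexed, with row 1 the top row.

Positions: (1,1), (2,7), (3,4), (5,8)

(1,1) (2,7) (3,4) (4,6) (5,8) (6,2) (7,5) (8,3)

Row 4: attacked by (1,1)→{1,4}; (2,7)→{5,7}; (3,4)→{3,4,5}; (5,8)→{7,8}. Safe: 2, 6. Place at column 6.
Row 6: attacked by (1,1)→{1,6}; (2,7)→{3,7}; (3,4)→{1,4,7}; (4,6)→{4,6,8}; (5,8)→{7,8}. Safe: 2, 5. Place at column 2.
Row 7: attacked by (1,1)→{1,7}; (2,7)→{2,7}; (3,4)→{4,8}; (4,6)→{3,6}; (5,8)→{6,8}; (6,2)→{1,2,3}. Safe: 5. Place at column 5.
Row 8: attacked by (1,1)→{1,8}; (2,7)→{1,7}; (3,4)→{4}; (4,6)→{2,6}; (5,8)→{5,8}; (6,2)→{2,4}; (7,5)→{4,5,6}. Safe: 3. Place at column 3.
Columns [1, 7, 4, 6, 8, 2, 5, 3], r−c [0, -5, -1, -2, -3, 4, 2, 5], r+c [2, 9, 7, 10, 13, 8, 12, 11] are all distinct, so no two queens attack.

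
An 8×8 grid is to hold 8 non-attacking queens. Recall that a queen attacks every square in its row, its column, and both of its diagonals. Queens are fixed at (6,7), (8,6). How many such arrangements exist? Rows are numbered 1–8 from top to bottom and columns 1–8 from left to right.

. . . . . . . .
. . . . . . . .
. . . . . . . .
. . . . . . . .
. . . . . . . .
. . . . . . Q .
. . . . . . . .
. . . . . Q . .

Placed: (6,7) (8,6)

Branch on row 1: col 1 → 0; col 3 → 2; col 4 → 2; col 5 → 2; col 8 → 1.
Sum: 0 + 2 + 2 + 2 + 1 = 7.

7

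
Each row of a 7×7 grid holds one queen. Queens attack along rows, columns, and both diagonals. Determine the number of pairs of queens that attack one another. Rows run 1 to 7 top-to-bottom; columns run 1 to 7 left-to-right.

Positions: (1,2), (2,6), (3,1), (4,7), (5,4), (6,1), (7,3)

Same column: (3,1)–(6,1) (column 1).
Total attacking pairs: 1.

1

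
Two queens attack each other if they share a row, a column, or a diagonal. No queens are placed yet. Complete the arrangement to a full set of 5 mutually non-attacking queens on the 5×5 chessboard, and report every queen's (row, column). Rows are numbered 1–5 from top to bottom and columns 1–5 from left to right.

(1,4) (2,2) (3,5) (4,3) (5,1)

Row 1: Safe: 1, 2, 3, 4, 5. Place at column 4.
Row 2: attacked by (1,4)→{3,4,5}. Safe: 1, 2. Place at column 2.
Row 3: attacked by (1,4)→{2,4}; (2,2)→{1,2,3}. Safe: 5. Place at column 5.
Row 4: attacked by (1,4)→{1,4}; (2,2)→{2,4}; (3,5)→{4,5}. Safe: 3. Place at column 3.
Row 5: attacked by (1,4)→{4}; (2,2)→{2,5}; (3,5)→{3,5}; (4,3)→{2,3,4}. Safe: 1. Place at column 1.
Columns [4, 2, 5, 3, 1], r−c [-3, 0, -2, 1, 4], r+c [5, 4, 8, 7, 6] are all distinct, so no two queens attack.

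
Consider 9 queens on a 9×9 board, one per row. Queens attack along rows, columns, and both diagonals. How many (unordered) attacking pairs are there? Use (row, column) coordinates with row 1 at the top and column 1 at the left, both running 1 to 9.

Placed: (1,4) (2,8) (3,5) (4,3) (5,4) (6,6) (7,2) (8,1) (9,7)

Same column: (1,4)–(5,4) (column 4).
Same diagonal: (4,3)–(5,4) (|4−5| = |3−4| = 1); (5,4)–(7,2) (|5−7| = |4−2| = 2); (5,4)–(8,1) (|5−8| = |4−1| = 3); (7,2)–(8,1) (|7−8| = |2−1| = 1).
Total attacking pairs: 5.

5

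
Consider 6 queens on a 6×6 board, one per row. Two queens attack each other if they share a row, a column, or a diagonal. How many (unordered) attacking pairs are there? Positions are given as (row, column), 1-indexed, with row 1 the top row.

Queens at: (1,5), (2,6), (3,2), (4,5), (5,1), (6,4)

Same column: (1,5)–(4,5) (column 5).
Same diagonal: (1,5)–(2,6) (|1−2| = |5−6| = 1); (1,5)–(5,1) (|1−5| = |5−1| = 4).
Total attacking pairs: 3.

3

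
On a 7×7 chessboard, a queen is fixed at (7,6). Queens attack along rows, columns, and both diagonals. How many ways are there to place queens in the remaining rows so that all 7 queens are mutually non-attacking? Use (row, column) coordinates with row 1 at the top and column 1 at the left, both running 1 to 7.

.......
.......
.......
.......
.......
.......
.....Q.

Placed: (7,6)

Branch on row 1: col 1 → 1; col 2 → 4; col 3 → 1; col 4 → 1; col 5 → 0; col 7 → 0.
Sum: 1 + 4 + 1 + 1 + 0 + 0 = 7.

7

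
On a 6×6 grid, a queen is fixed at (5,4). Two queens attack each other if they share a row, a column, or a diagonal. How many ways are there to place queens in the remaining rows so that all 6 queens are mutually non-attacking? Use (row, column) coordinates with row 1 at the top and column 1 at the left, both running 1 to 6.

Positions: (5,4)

1

Branch on row 1: col 1 → 0; col 2 → 0; col 3 → 0; col 5 → 1; col 6 → 0.
Sum: 0 + 0 + 0 + 1 + 0 = 1.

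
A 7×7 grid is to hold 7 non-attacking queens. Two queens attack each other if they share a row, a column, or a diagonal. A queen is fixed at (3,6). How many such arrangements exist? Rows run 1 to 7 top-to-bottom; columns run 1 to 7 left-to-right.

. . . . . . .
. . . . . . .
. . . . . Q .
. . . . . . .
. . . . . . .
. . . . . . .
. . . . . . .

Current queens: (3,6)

Branch on row 1: col 1 → 0; col 2 → 1; col 3 → 2; col 5 → 2; col 7 → 1.
Sum: 0 + 1 + 2 + 2 + 1 = 6.

6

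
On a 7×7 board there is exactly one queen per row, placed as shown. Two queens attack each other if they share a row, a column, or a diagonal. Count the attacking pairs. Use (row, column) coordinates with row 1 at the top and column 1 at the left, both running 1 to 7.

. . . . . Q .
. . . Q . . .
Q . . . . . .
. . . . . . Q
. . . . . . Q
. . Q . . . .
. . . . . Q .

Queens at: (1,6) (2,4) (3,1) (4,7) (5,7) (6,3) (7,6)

3

Same column: (1,6)–(7,6) (column 6); (4,7)–(5,7) (column 7).
Same diagonal: (2,4)–(5,7) (|2−5| = |4−7| = 3).
Total attacking pairs: 3.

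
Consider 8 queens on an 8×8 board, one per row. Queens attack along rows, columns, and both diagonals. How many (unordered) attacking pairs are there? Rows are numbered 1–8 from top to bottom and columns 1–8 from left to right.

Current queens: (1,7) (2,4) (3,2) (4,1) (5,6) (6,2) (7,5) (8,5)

5

Same column: (3,2)–(6,2) (column 2); (7,5)–(8,5) (column 5).
Same diagonal: (1,7)–(6,2) (|1−6| = |7−2| = 5); (3,2)–(4,1) (|3−4| = |2−1| = 1); (4,1)–(8,5) (|4−8| = |1−5| = 4).
Total attacking pairs: 5.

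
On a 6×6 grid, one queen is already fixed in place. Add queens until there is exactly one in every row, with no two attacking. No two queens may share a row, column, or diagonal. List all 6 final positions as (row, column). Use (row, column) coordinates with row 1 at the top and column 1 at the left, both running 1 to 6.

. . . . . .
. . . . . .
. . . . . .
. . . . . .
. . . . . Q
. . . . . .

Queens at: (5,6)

Row 1: attacked by (5,6)→{2,6}. Safe: 1, 3, 4, 5. Place at column 4.
Row 2: attacked by (1,4)→{3,4,5}; (5,6)→{3,6}. Safe: 1, 2. Place at column 1.
Row 3: attacked by (1,4)→{2,4,6}; (2,1)→{1,2}; (5,6)→{4,6}. Safe: 3, 5. Place at column 5.
Row 4: attacked by (1,4)→{1,4}; (2,1)→{1,3}; (3,5)→{4,5,6}; (5,6)→{5,6}. Safe: 2. Place at column 2.
Row 6: attacked by (1,4)→{4}; (2,1)→{1,5}; (3,5)→{2,5}; (4,2)→{2,4}; (5,6)→{5,6}. Safe: 3. Place at column 3.
Columns [4, 1, 5, 2, 6, 3], r−c [-3, 1, -2, 2, -1, 3], r+c [5, 3, 8, 6, 11, 9] are all distinct, so no two queens attack.

(1,4) (2,1) (3,5) (4,2) (5,6) (6,3)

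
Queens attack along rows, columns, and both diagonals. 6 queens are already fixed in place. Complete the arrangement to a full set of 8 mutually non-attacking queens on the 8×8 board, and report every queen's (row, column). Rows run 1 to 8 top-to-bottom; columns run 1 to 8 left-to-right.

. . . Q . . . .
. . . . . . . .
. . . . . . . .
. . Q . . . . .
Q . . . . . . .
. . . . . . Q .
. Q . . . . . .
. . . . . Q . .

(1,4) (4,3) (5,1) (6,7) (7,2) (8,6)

(1,4) (2,8) (3,5) (4,3) (5,1) (6,7) (7,2) (8,6)

Row 2: attacked by (1,4)→{3,4,5}; (4,3)→{1,3,5}; (5,1)→{1,4}; (6,7)→{3,7}; (7,2)→{2,7}; (8,6)→{6}. Safe: 8. Place at column 8.
Row 3: attacked by (1,4)→{2,4,6}; (2,8)→{7,8}; (4,3)→{2,3,4}; (5,1)→{1,3}; (6,7)→{4,7}; (7,2)→{2,6}; (8,6)→{1,6}. Safe: 5. Place at column 5.
Columns [4, 8, 5, 3, 1, 7, 2, 6], r−c [-3, -6, -2, 1, 4, -1, 5, 2], r+c [5, 10, 8, 7, 6, 13, 9, 14] are all distinct, so no two queens attack.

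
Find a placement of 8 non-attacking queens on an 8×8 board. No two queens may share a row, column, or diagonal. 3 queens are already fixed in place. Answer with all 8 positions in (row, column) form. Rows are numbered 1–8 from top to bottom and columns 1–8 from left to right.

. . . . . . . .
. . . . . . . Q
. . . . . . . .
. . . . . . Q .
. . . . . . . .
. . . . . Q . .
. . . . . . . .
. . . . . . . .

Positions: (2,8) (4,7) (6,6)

Row 1: attacked by (2,8)→{7,8}; (4,7)→{4,7}; (6,6)→{1,6}. Safe: 2, 3, 5. Place at column 3.
Row 3: attacked by (1,3)→{1,3,5}; (2,8)→{7,8}; (4,7)→{6,7,8}; (6,6)→{3,6}. Safe: 2, 4. Place at column 4.
Row 5: attacked by (1,3)→{3,7}; (2,8)→{5,8}; (3,4)→{2,4,6}; (4,7)→{6,7,8}; (6,6)→{5,6,7}. Safe: 1. Place at column 1.
Row 7: attacked by (1,3)→{3}; (2,8)→{3,8}; (3,4)→{4,8}; (4,7)→{4,7}; (5,1)→{1,3}; (6,6)→{5,6,7}. Safe: 2. Place at column 2.
Row 8: attacked by (1,3)→{3}; (2,8)→{2,8}; (3,4)→{4}; (4,7)→{3,7}; (5,1)→{1,4}; (6,6)→{4,6,8}; (7,2)→{1,2,3}. Safe: 5. Place at column 5.
Columns [3, 8, 4, 7, 1, 6, 2, 5], r−c [-2, -6, -1, -3, 4, 0, 5, 3], r+c [4, 10, 7, 11, 6, 12, 9, 13] are all distinct, so no two queens attack.

(1,3) (2,8) (3,4) (4,7) (5,1) (6,6) (7,2) (8,5)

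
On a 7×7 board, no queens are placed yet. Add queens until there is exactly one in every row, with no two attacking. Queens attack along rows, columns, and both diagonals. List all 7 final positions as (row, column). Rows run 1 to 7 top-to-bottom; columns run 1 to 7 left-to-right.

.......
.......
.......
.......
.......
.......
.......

(1,5) (2,7) (3,2) (4,6) (5,3) (6,1) (7,4)

Row 1: Safe: 1, 2, 3, 4, 5, 6, 7. Place at column 5.
Row 2: attacked by (1,5)→{4,5,6}. Safe: 1, 2, 3, 7. Place at column 7.
Row 3: attacked by (1,5)→{3,5,7}; (2,7)→{6,7}. Safe: 1, 2, 4. Place at column 2.
Row 4: attacked by (1,5)→{2,5}; (2,7)→{5,7}; (3,2)→{1,2,3}. Safe: 4, 6. Place at column 6.
Row 5: attacked by (1,5)→{1,5}; (2,7)→{4,7}; (3,2)→{2,4}; (4,6)→{5,6,7}. Safe: 3. Place at column 3.
Row 6: attacked by (1,5)→{5}; (2,7)→{3,7}; (3,2)→{2,5}; (4,6)→{4,6}; (5,3)→{2,3,4}. Safe: 1. Place at column 1.
Row 7: attacked by (1,5)→{5}; (2,7)→{2,7}; (3,2)→{2,6}; (4,6)→{3,6}; (5,3)→{1,3,5}; (6,1)→{1,2}. Safe: 4. Place at column 4.
Columns [5, 7, 2, 6, 3, 1, 4], r−c [-4, -5, 1, -2, 2, 5, 3], r+c [6, 9, 5, 10, 8, 7, 11] are all distinct, so no two queens attack.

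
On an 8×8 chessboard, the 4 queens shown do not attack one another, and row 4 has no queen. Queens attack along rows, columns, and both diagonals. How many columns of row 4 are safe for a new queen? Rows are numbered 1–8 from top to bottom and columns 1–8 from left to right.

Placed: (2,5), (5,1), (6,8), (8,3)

(2,5) attacks row 4 at column 5 and diagonals 3, 7.
(5,1) attacks row 4 at column 1 and diagonals 2.
(6,8) attacks row 4 at column 8 and diagonals 6.
(8,3) attacks row 4 at column 3 and diagonals 7.
Attacked columns: {1, 2, 3, 5, 6, 7, 8}. Safe: {4}.

1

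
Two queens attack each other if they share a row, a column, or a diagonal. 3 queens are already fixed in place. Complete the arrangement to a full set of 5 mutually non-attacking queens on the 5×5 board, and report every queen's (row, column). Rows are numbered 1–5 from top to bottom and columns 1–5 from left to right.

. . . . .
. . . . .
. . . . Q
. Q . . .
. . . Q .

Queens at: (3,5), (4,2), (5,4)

(1,1) (2,3) (3,5) (4,2) (5,4)

Row 1: attacked by (3,5)→{3,5}; (4,2)→{2,5}; (5,4)→{4}. Safe: 1. Place at column 1.
Row 2: attacked by (1,1)→{1,2}; (3,5)→{4,5}; (4,2)→{2,4}; (5,4)→{1,4}. Safe: 3. Place at column 3.
Columns [1, 3, 5, 2, 4], r−c [0, -1, -2, 2, 1], r+c [2, 5, 8, 6, 9] are all distinct, so no two queens attack.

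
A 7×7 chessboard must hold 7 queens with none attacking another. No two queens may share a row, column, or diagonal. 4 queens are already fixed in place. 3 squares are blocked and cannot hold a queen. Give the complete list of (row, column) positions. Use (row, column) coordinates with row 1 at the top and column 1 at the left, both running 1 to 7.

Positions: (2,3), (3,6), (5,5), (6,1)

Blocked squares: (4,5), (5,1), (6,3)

(1,7) (2,3) (3,6) (4,2) (5,5) (6,1) (7,4)

Row 1: attacked by (2,3)→{2,3,4}; (3,6)→{4,6}; (5,5)→{1,5}; (6,1)→{1,6}. Safe: 7. Place at column 7.
Row 4: attacked by (1,7)→{4,7}; (2,3)→{1,3,5}; (3,6)→{5,6,7}; (5,5)→{4,5,6}; (6,1)→{1,3}. Blocked: 5. Safe: 2. Place at column 2.
Row 7: attacked by (1,7)→{1,7}; (2,3)→{3}; (3,6)→{2,6}; (4,2)→{2,5}; (5,5)→{3,5,7}; (6,1)→{1,2}. Safe: 4. Place at column 4.
Columns [7, 3, 6, 2, 5, 1, 4], r−c [-6, -1, -3, 2, 0, 5, 3], r+c [8, 5, 9, 6, 10, 7, 11] are all distinct, so no two queens attack.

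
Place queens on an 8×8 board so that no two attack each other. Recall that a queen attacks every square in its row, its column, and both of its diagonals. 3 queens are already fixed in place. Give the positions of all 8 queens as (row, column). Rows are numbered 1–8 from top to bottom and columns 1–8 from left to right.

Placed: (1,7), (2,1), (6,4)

Row 3: attacked by (1,7)→{5,7}; (2,1)→{1,2}; (6,4)→{1,4,7}. Safe: 3, 6, 8. Place at column 3.
Row 4: attacked by (1,7)→{4,7}; (2,1)→{1,3}; (3,3)→{2,3,4}; (6,4)→{2,4,6}. Safe: 5, 8. Place at column 8.
Row 5: attacked by (1,7)→{3,7}; (2,1)→{1,4}; (3,3)→{1,3,5}; (4,8)→{7,8}; (6,4)→{3,4,5}. Safe: 2, 6. Place at column 6.
Row 7: attacked by (1,7)→{1,7}; (2,1)→{1,6}; (3,3)→{3,7}; (4,8)→{5,8}; (5,6)→{4,6,8}; (6,4)→{3,4,5}. Safe: 2. Place at column 2.
Row 8: attacked by (1,7)→{7}; (2,1)→{1,7}; (3,3)→{3,8}; (4,8)→{4,8}; (5,6)→{3,6}; (6,4)→{2,4,6}; (7,2)→{1,2,3}. Safe: 5. Place at column 5.
Columns [7, 1, 3, 8, 6, 4, 2, 5], r−c [-6, 1, 0, -4, -1, 2, 5, 3], r+c [8, 3, 6, 12, 11, 10, 9, 13] are all distinct, so no two queens attack.

(1,7) (2,1) (3,3) (4,8) (5,6) (6,4) (7,2) (8,5)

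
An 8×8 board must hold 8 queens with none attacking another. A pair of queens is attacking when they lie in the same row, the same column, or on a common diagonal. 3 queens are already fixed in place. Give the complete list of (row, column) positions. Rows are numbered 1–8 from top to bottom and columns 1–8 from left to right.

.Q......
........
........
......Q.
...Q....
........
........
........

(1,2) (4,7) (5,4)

(1,2) (2,6) (3,1) (4,7) (5,4) (6,8) (7,3) (8,5)

Row 2: attacked by (1,2)→{1,2,3}; (4,7)→{5,7}; (5,4)→{1,4,7}. Safe: 6, 8. Place at column 6.
Row 3: attacked by (1,2)→{2,4}; (2,6)→{5,6,7}; (4,7)→{6,7,8}; (5,4)→{2,4,6}. Safe: 1, 3. Place at column 1.
Row 6: attacked by (1,2)→{2,7}; (2,6)→{2,6}; (3,1)→{1,4}; (4,7)→{5,7}; (5,4)→{3,4,5}. Safe: 8. Place at column 8.
Row 7: attacked by (1,2)→{2,8}; (2,6)→{1,6}; (3,1)→{1,5}; (4,7)→{4,7}; (5,4)→{2,4,6}; (6,8)→{7,8}. Safe: 3. Place at column 3.
Row 8: attacked by (1,2)→{2}; (2,6)→{6}; (3,1)→{1,6}; (4,7)→{3,7}; (5,4)→{1,4,7}; (6,8)→{6,8}; (7,3)→{2,3,4}. Safe: 5. Place at column 5.
Columns [2, 6, 1, 7, 4, 8, 3, 5], r−c [-1, -4, 2, -3, 1, -2, 4, 3], r+c [3, 8, 4, 11, 9, 14, 10, 13] are all distinct, so no two queens attack.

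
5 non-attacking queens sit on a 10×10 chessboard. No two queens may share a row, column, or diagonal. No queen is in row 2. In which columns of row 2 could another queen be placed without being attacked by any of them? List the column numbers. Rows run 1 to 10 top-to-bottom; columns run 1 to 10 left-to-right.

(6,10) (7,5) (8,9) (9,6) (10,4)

columns 1, 2, 7, 8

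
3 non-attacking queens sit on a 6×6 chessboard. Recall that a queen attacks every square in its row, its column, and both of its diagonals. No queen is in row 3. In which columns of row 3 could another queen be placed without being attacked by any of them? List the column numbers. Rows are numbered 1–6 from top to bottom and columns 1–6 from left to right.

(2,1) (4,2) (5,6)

(2,1) attacks row 3 at column 1 and diagonals 2.
(4,2) attacks row 3 at column 2 and diagonals 1, 3.
(5,6) attacks row 3 at column 6 and diagonals 4.
Attacked columns: {1, 2, 3, 4, 6}. Safe: {5}.

columns 5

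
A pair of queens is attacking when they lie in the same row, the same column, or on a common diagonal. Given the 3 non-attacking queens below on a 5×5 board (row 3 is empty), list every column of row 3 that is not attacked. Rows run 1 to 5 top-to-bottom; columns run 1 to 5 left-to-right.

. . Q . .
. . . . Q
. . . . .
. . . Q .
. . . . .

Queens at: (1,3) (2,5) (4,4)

columns 2

(1,3) attacks row 3 at column 3 and diagonals 1, 5.
(2,5) attacks row 3 at column 5 and diagonals 4.
(4,4) attacks row 3 at column 4 and diagonals 3, 5.
Attacked columns: {1, 3, 4, 5}. Safe: {2}.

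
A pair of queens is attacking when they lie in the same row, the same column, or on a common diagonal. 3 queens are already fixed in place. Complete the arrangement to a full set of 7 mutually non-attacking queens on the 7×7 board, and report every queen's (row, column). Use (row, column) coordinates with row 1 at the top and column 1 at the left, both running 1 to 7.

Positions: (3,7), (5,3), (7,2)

(1,6) (2,4) (3,7) (4,1) (5,3) (6,5) (7,2)

Row 1: attacked by (3,7)→{5,7}; (5,3)→{3,7}; (7,2)→{2}. Safe: 1, 4, 6. Place at column 6.
Row 2: attacked by (1,6)→{5,6,7}; (3,7)→{6,7}; (5,3)→{3,6}; (7,2)→{2,7}. Safe: 1, 4. Place at column 4.
Row 4: attacked by (1,6)→{3,6}; (2,4)→{2,4,6}; (3,7)→{6,7}; (5,3)→{2,3,4}; (7,2)→{2,5}. Safe: 1. Place at column 1.
Row 6: attacked by (1,6)→{1,6}; (2,4)→{4}; (3,7)→{4,7}; (4,1)→{1,3}; (5,3)→{2,3,4}; (7,2)→{1,2,3}. Safe: 5. Place at column 5.
Columns [6, 4, 7, 1, 3, 5, 2], r−c [-5, -2, -4, 3, 2, 1, 5], r+c [7, 6, 10, 5, 8, 11, 9] are all distinct, so no two queens attack.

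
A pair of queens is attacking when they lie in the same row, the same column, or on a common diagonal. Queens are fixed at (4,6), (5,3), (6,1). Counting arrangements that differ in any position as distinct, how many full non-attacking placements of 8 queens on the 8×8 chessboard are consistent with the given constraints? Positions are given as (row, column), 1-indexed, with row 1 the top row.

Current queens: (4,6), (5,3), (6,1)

Branch on row 1: col 2 → 0; col 4 → 0; col 5 → 2; col 8 → 0.
Sum: 0 + 0 + 2 + 0 = 2.

2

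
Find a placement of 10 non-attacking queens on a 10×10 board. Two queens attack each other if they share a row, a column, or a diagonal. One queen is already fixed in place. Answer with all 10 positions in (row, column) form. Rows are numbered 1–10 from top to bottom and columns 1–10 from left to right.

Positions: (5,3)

Row 1: attacked by (5,3)→{3,7}. Safe: 1, 2, 4, 5, 6, 8, 9, 10. Place at column 5.
Row 2: attacked by (1,5)→{4,5,6}; (5,3)→{3,6}. Safe: 1, 2, 7, 8, 9, 10. Place at column 8.
Row 3: attacked by (1,5)→{3,5,7}; (2,8)→{7,8,9}; (5,3)→{1,3,5}. Safe: 2, 4, 6, 10. Place at column 10.
Row 4: attacked by (1,5)→{2,5,8}; (2,8)→{6,8,10}; (3,10)→{9,10}; (5,3)→{2,3,4}. Safe: 1, 7. Place at column 1.
Row 6: attacked by (1,5)→{5,10}; (2,8)→{4,8}; (3,10)→{7,10}; (4,1)→{1,3}; (5,3)→{2,3,4}. Safe: 6, 9. Place at column 6.
Row 7: attacked by (1,5)→{5}; (2,8)→{3,8}; (3,10)→{6,10}; (4,1)→{1,4}; (5,3)→{1,3,5}; (6,6)→{5,6,7}. Safe: 2, 9. Place at column 9.
Row 8: attacked by (1,5)→{5}; (2,8)→{2,8}; (3,10)→{5,10}; (4,1)→{1,5}; (5,3)→{3,6}; (6,6)→{4,6,8}; (7,9)→{8,9,10}. Safe: 7. Place at column 7.
Row 9: attacked by (1,5)→{5}; (2,8)→{1,8}; (3,10)→{4,10}; (4,1)→{1,6}; (5,3)→{3,7}; (6,6)→{3,6,9}; (7,9)→{7,9}; (8,7)→{6,7,8}. Safe: 2. Place at column 2.
Row 10: attacked by (1,5)→{5}; (2,8)→{8}; (3,10)→{3,10}; (4,1)→{1,7}; (5,3)→{3,8}; (6,6)→{2,6,10}; (7,9)→{6,9}; (8,7)→{5,7,9}; (9,2)→{1,2,3}. Safe: 4. Place at column 4.
Columns [5, 8, 10, 1, 3, 6, 9, 7, 2, 4], r−c [-4, -6, -7, 3, 2, 0, -2, 1, 7, 6], r+c [6, 10, 13, 5, 8, 12, 16, 15, 11, 14] are all distinct, so no two queens attack.

(1,5) (2,8) (3,10) (4,1) (5,3) (6,6) (7,9) (8,7) (9,2) (10,4)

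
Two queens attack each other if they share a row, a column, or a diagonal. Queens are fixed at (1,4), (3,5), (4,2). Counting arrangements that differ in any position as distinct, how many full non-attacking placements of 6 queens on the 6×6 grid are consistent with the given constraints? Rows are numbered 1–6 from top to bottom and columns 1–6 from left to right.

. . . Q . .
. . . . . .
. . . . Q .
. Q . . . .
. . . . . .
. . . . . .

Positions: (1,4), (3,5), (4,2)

Branch on row 2: col 1 → 1.
Sum: 1 = 1.

1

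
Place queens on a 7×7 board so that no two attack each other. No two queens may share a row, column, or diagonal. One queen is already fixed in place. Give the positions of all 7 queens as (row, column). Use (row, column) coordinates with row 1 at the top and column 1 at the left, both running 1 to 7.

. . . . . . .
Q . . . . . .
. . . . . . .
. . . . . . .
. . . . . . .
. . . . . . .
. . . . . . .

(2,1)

(1,3) (2,1) (3,6) (4,2) (5,5) (6,7) (7,4)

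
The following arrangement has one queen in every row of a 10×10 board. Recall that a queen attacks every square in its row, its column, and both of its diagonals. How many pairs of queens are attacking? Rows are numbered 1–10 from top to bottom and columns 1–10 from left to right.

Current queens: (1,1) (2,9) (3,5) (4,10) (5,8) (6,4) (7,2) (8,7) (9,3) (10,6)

0

All columns are distinct and no two queens satisfy |Δrow| = |Δcol|, so no pair attacks.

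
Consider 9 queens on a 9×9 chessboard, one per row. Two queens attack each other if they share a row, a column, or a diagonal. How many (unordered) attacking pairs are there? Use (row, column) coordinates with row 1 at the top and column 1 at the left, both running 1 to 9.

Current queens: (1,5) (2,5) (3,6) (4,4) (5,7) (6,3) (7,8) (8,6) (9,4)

Same column: (1,5)–(2,5) (column 5); (3,6)–(8,6) (column 6); (4,4)–(9,4) (column 4).
Same diagonal: (2,5)–(3,6) (|2−3| = |5−6| = 1); (3,6)–(6,3) (|3−6| = |6−3| = 3).
Total attacking pairs: 5.

5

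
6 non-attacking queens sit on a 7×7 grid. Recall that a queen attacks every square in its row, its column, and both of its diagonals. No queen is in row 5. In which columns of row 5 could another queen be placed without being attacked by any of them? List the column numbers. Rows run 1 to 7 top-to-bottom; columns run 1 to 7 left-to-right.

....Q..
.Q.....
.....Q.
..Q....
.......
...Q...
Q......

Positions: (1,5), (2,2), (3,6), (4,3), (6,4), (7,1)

columns 7

(1,5) attacks row 5 at column 5 and diagonals 1.
(2,2) attacks row 5 at column 2 and diagonals 5.
(3,6) attacks row 5 at column 6 and diagonals 4.
(4,3) attacks row 5 at column 3 and diagonals 2, 4.
(6,4) attacks row 5 at column 4 and diagonals 3, 5.
(7,1) attacks row 5 at column 1 and diagonals 3.
Attacked columns: {1, 2, 3, 4, 5, 6}. Safe: {7}.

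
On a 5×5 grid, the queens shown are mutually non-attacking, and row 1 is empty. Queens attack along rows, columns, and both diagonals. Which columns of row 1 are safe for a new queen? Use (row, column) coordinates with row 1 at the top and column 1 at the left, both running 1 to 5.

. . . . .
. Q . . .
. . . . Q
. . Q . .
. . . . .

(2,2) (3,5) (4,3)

columns 4

(2,2) attacks row 1 at column 2 and diagonals 1, 3.
(3,5) attacks row 1 at column 5 and diagonals 3.
(4,3) attacks row 1 at column 3.
Attacked columns: {1, 2, 3, 5}. Safe: {4}.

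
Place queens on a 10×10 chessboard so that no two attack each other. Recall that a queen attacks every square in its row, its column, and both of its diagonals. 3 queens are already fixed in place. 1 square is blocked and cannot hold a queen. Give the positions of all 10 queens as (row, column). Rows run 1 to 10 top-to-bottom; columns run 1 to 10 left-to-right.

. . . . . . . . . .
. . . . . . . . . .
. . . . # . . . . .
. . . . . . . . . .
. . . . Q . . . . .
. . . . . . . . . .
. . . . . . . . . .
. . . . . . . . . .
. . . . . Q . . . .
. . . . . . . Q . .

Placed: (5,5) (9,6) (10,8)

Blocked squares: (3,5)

(1,3) (2,9) (3,2) (4,10) (5,5) (6,7) (7,1) (8,4) (9,6) (10,8)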